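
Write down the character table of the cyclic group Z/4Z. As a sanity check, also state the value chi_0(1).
Character table of Z/4Z (irreps indexed chi_0,...,chi_3 with chi_k(m) = zeta_4^(k*m), zeta_4 = exp(2*pi*i/4)):
  irrep \ class  {0} (size 1)  {1} (size 1)  {2} (size 1)  {3} (size 1)
  chi_0          1             1             1             1           
  chi_1          1             I             -1            -I          
  chi_2          1             -1            1             -1          
  chi_3          1             -I            -1            I           

Spot check: chi_0(1) = zeta_4^(0*1) = zeta_4^0 = 1.

Reasoning: Z/4Z is abelian, so all 4 irreducible complex representations are 1-dimensional. They are given by chi_k(m) = zeta_4^(k*m) for k = 0,...,3. Row orthogonality: sum_m chi_k(m) conj(chi_l(m)) = 4 * [k = l].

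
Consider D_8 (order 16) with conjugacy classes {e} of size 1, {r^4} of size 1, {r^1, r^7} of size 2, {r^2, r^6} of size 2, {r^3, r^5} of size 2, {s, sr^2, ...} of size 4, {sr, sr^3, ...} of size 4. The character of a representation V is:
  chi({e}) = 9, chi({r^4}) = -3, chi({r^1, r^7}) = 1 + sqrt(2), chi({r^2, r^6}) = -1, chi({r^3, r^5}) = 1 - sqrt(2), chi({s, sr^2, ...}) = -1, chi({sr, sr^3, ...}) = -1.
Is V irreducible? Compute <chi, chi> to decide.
Not irreducible (reducible): <chi, chi> = 7 > 1.

Solution. <chi, chi> = (1/|G|) sum_C |C| * |chi(C)|^2 = (1/16)[1*|9|^2 + 1*|-3|^2 + 2*|1 + sqrt(2)|^2 + 2*|-1|^2 + 2*|1 - sqrt(2)|^2 + 4*|-1|^2 + 4*|-1|^2]
  = (1/16)[(81) + (9) + (4*sqrt(2) + 6) + (2) + (6 - 4*sqrt(2)) + (4) + (4)] = 112/16 = 7.
A character is irreducible iff <chi, chi> = 1, so this representation is reducible.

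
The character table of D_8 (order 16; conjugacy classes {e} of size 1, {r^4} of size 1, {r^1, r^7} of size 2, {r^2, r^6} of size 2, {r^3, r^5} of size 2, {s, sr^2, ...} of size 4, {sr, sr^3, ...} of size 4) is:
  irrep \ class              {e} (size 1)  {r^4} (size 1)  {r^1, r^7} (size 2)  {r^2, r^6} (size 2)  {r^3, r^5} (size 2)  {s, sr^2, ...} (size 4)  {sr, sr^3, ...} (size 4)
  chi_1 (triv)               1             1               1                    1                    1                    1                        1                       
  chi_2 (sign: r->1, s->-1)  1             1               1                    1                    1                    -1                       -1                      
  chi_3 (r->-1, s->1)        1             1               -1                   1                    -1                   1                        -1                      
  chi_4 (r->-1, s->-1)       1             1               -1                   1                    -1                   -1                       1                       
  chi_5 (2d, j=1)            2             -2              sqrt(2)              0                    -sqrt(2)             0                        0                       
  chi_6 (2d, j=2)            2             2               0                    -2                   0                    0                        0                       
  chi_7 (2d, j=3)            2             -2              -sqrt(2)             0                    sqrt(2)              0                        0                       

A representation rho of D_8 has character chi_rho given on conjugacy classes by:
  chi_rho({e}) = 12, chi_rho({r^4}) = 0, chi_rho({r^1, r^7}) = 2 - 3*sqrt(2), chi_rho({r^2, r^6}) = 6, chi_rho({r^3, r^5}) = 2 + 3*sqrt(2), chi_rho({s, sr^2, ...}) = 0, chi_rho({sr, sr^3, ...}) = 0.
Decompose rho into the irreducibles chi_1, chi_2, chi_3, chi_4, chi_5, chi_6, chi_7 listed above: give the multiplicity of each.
Multiplicities: chi_1: 2, chi_2: 2, chi_3: 1, chi_4: 1, chi_5: 0, chi_6: 0, chi_7: 3.

Argument: Use <chi_rho, chi> = (1/|G|) sum_C |C| * chi_rho(C) * conj(chi(C)) with |G| = 16 for each irreducible chi in the table:
  <chi_rho, chi_1> = (1/16)[1*(12)*conj(1) + 1*(0)*conj(1) + 2*(2 - 3*sqrt(2))*conj(1) + 2*(6)*conj(1) + 2*(2 + 3*sqrt(2))*conj(1) + 4*(0)*conj(1) + 4*(0)*conj(1)]
      = (1/16)[(12) + (0) + (4 - 6*sqrt(2)) + (12) + (4 + 6*sqrt(2)) + (0) + (0)] = 32/16 = 2
  <chi_rho, chi_2> = (1/16)[1*(12)*conj(1) + 1*(0)*conj(1) + 2*(2 - 3*sqrt(2))*conj(1) + 2*(6)*conj(1) + 2*(2 + 3*sqrt(2))*conj(1) + 4*(0)*conj(-1) + 4*(0)*conj(-1)]
      = (1/16)[(12) + (0) + (4 - 6*sqrt(2)) + (12) + (4 + 6*sqrt(2)) + (0) + (0)] = 32/16 = 2
  <chi_rho, chi_3> = (1/16)[1*(12)*conj(1) + 1*(0)*conj(1) + 2*(2 - 3*sqrt(2))*conj(-1) + 2*(6)*conj(1) + 2*(2 + 3*sqrt(2))*conj(-1) + 4*(0)*conj(1) + 4*(0)*conj(-1)]
      = (1/16)[(12) + (0) + (-4 + 6*sqrt(2)) + (12) + (-6*sqrt(2) - 4) + (0) + (0)] = 16/16 = 1
  <chi_rho, chi_4> = (1/16)[1*(12)*conj(1) + 1*(0)*conj(1) + 2*(2 - 3*sqrt(2))*conj(-1) + 2*(6)*conj(1) + 2*(2 + 3*sqrt(2))*conj(-1) + 4*(0)*conj(-1) + 4*(0)*conj(1)]
      = (1/16)[(12) + (0) + (-4 + 6*sqrt(2)) + (12) + (-6*sqrt(2) - 4) + (0) + (0)] = 16/16 = 1
  <chi_rho, chi_5> = (1/16)[1*(12)*conj(2) + 1*(0)*conj(-2) + 2*(2 - 3*sqrt(2))*conj(sqrt(2)) + 2*(6)*conj(0) + 2*(2 + 3*sqrt(2))*conj(-sqrt(2)) + 4*(0)*conj(0) + 4*(0)*conj(0)]
      = (1/16)[(24) + (0) + (-12 + 4*sqrt(2)) + (0) + (-12 - 4*sqrt(2)) + (0) + (0)] = 0/16 = 0
  <chi_rho, chi_6> = (1/16)[1*(12)*conj(2) + 1*(0)*conj(2) + 2*(2 - 3*sqrt(2))*conj(0) + 2*(6)*conj(-2) + 2*(2 + 3*sqrt(2))*conj(0) + 4*(0)*conj(0) + 4*(0)*conj(0)]
      = (1/16)[(24) + (0) + (0) + (-24) + (0) + (0) + (0)] = 0/16 = 0
  <chi_rho, chi_7> = (1/16)[1*(12)*conj(2) + 1*(0)*conj(-2) + 2*(2 - 3*sqrt(2))*conj(-sqrt(2)) + 2*(6)*conj(0) + 2*(2 + 3*sqrt(2))*conj(sqrt(2)) + 4*(0)*conj(0) + 4*(0)*conj(0)]
      = (1/16)[(24) + (0) + (12 - 4*sqrt(2)) + (0) + (4*sqrt(2) + 12) + (0) + (0)] = 48/16 = 3
Dimension check: dim(rho) = sum (mult * dim) = 2*1 + 2*1 + 1*1 + 1*1 + 0*2 + 0*2 + 3*2 = 12 = chi_rho(e) = 12.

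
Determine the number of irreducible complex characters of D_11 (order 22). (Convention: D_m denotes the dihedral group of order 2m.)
7

Proof sketch: The number of irreducible complex representations of a finite group equals its number of conjugacy classes. D_11 has 7 conjugacy classes ((n+3)/2 for n odd), so D_11 (order 22) has exactly 7 irreducible complex representations.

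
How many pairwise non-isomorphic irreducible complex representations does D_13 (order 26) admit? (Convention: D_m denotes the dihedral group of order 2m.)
8

Justification: The number of irreducible complex representations of a finite group equals its number of conjugacy classes. D_13 has 8 conjugacy classes ((n+3)/2 for n odd), so D_13 (order 26) has exactly 8 irreducible complex representations.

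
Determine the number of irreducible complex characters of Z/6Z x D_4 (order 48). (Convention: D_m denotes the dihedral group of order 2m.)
30

Derivation: The number of irreducible complex representations of a finite group equals its number of conjugacy classes. For a direct product, #classes(G x H) = #classes(G) * #classes(H). Z/6Z has 6 classes (abelian), D_4 has 5 classes, so 6 * 5 = 30, so Z/6Z x D_4 (order 48) has exactly 30 irreducible complex representations.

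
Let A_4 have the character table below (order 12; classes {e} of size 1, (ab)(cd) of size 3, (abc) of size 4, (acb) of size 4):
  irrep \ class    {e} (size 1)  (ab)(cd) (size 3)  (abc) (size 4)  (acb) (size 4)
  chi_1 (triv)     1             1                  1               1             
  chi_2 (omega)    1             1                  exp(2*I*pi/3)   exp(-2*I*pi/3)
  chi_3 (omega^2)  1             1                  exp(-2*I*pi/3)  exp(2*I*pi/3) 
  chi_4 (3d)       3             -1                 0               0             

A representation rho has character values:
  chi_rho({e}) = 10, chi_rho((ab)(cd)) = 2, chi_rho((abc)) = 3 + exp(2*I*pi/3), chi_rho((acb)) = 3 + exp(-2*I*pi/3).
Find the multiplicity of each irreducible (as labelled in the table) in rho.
Multiplicities: chi_1: 3, chi_2: 1, chi_3: 0, chi_4: 2.

Solution. Use <chi_rho, chi> = (1/|G|) sum_C |C| * chi_rho(C) * conj(chi(C)) with |G| = 12 for each irreducible chi in the table:
  <chi_rho, chi_1> = (1/12)[1*(10)*conj(1) + 3*(2)*conj(1) + 4*(3 + exp(2*I*pi/3))*conj(1) + 4*(3 + exp(-2*I*pi/3))*conj(1)]
      = (1/12)[(10) + (6) + (12 + 4*exp(2*I*pi/3)) + (12 + 4*exp(-2*I*pi/3))] = 36/12 = 3
  <chi_rho, chi_2> = (1/12)[1*(10)*conj(1) + 3*(2)*conj(1) + 4*(3 + exp(2*I*pi/3))*conj(exp(2*I*pi/3)) + 4*(3 + exp(-2*I*pi/3))*conj(exp(-2*I*pi/3))]
      = (1/12)[(10) + (6) + (4 + 12*exp(-2*I*pi/3)) + (4 + 12*exp(2*I*pi/3))] = 12/12 = 1
  <chi_rho, chi_3> = (1/12)[1*(10)*conj(1) + 3*(2)*conj(1) + 4*(3 + exp(2*I*pi/3))*conj(exp(-2*I*pi/3)) + 4*(3 + exp(-2*I*pi/3))*conj(exp(2*I*pi/3))]
      = (1/12)[(10) + (6) + (4*exp(-2*I*pi/3) + 12*exp(2*I*pi/3)) + (12*exp(-2*I*pi/3) + 4*exp(2*I*pi/3))] = 0/12 = 0
  <chi_rho, chi_4> = (1/12)[1*(10)*conj(3) + 3*(2)*conj(-1) + 4*(3 + exp(2*I*pi/3))*conj(0) + 4*(3 + exp(-2*I*pi/3))*conj(0)]
      = (1/12)[(30) + (-6) + (0) + (0)] = 24/12 = 2
(Exp terms are combined using exp(i*s)*conj(exp(i*t)) = exp(i*(s-t)), and sums of them are collapsed using the identity that for every m > 1 the m distinct m-th roots of unity sum to 0, e.g. 1 + exp(2*I*pi/3) + exp(-2*I*pi/3) = 0.)
Dimension check: dim(rho) = sum (mult * dim) = 3*1 + 1*1 + 0*1 + 2*3 = 10 = chi_rho(e) = 10.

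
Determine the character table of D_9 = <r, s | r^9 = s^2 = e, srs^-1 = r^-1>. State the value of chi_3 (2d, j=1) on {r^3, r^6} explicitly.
Conjugacy classes: {e} of size 1, {r^1, r^8} of size 2, {r^2, r^7} of size 2, {r^3, r^6} of size 2, {r^4, r^5} of size 2, {s, sr, ..., sr^8} of size 9.
Character table:
  irrep \ class              {e} (size 1)  {r^1, r^8} (size 2)  {r^2, r^7} (size 2)  {r^3, r^6} (size 2)  {r^4, r^5} (size 2)  {s, sr, ..., sr^8} (size 9)
  chi_1 (triv)               1             1                    1                    1                    1                    1                          
  chi_2 (sign: r->1, s->-1)  1             1                    1                    1                    1                    -1                         
  chi_3 (2d, j=1)            2             2*cos(2*pi/9)        2*cos(4*pi/9)        -1                   -2*cos(pi/9)         0                          
  chi_4 (2d, j=2)            2             2*cos(4*pi/9)        -2*cos(pi/9)         -1                   2*cos(2*pi/9)        0                          
  chi_5 (2d, j=3)            2             -1                   -1                   2                    -1                   0                          
  chi_6 (2d, j=4)            2             -2*cos(pi/9)         2*cos(2*pi/9)        -1                   2*cos(4*pi/9)        0                          

Spot check: chi_3 (2d, j=1) on {r^3, r^6} = -1.

Argument: D_9 has order 2*9 = 18 with 6 conjugacy classes, hence 6 irreducibles. Sum of squared dims 1 + 1 + 4 + 4 + 4 + 4 = 18 = |G|. Linear characters come from the abelianisation; the 2-dimensional irreps have character r^k -> 2*cos(2*pi*j*k/9), reflections -> 0.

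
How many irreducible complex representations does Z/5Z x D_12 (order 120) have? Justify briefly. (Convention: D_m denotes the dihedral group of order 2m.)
45

Details: The number of irreducible complex representations of a finite group equals its number of conjugacy classes. For a direct product, #classes(G x H) = #classes(G) * #classes(H). Z/5Z has 5 classes (abelian), D_12 has 9 classes, so 5 * 9 = 45, so Z/5Z x D_12 (order 120) has exactly 45 irreducible complex representations.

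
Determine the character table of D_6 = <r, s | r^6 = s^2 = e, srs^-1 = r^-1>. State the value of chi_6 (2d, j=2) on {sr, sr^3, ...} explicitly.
Conjugacy classes: {e} of size 1, {r^3} of size 1, {r^1, r^5} of size 2, {r^2, r^4} of size 2, {s, sr^2, ...} of size 3, {sr, sr^3, ...} of size 3.
Character table:
  irrep \ class              {e} (size 1)  {r^3} (size 1)  {r^1, r^5} (size 2)  {r^2, r^4} (size 2)  {s, sr^2, ...} (size 3)  {sr, sr^3, ...} (size 3)
  chi_1 (triv)               1             1               1                    1                    1                        1                       
  chi_2 (sign: r->1, s->-1)  1             1               1                    1                    -1                       -1                      
  chi_3 (r->-1, s->1)        1             -1              -1                   1                    1                        -1                      
  chi_4 (r->-1, s->-1)       1             -1              -1                   1                    -1                       1                       
  chi_5 (2d, j=1)            2             -2              1                    -1                   0                        0                       
  chi_6 (2d, j=2)            2             2               -1                   -1                   0                        0                       

Spot check: chi_6 (2d, j=2) on {sr, sr^3, ...} = 0.

D_6 has order 2*6 = 12 with 6 conjugacy classes, hence 6 irreducibles. Sum of squared dims 1 + 1 + 1 + 1 + 4 + 4 = 12 = |G|. Linear characters come from the abelianisation; the 2-dimensional irreps have character r^k -> 2*cos(2*pi*j*k/6), reflections -> 0.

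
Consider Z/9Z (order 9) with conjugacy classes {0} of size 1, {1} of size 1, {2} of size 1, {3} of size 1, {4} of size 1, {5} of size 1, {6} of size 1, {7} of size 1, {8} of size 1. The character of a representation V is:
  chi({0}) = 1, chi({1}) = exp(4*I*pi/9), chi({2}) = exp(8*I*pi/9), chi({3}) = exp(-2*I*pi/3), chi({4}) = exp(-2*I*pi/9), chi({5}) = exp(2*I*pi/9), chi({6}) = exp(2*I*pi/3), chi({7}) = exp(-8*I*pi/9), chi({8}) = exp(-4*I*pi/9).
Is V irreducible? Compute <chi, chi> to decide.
Irreducible: <chi, chi> = 1.

Details: <chi, chi> = (1/|G|) sum_C |C| * |chi(C)|^2 = (1/9)[1*|1|^2 + 1*|exp(4*I*pi/9)|^2 + 1*|exp(8*I*pi/9)|^2 + 1*|exp(-2*I*pi/3)|^2 + 1*|exp(-2*I*pi/9)|^2 + 1*|exp(2*I*pi/9)|^2 + 1*|exp(2*I*pi/3)|^2 + 1*|exp(-8*I*pi/9)|^2 + 1*|exp(-4*I*pi/9)|^2]
  = (1/9)[(1) + (1) + (1) + (1) + (1) + (1) + (1) + (1) + (1)] = 9/9 = 1.
(Exp terms are combined using exp(i*s)*conj(exp(i*t)) = exp(i*(s-t)), and sums of them are collapsed using the identity that for every m > 1 the m distinct m-th roots of unity sum to 0, e.g. 1 + exp(2*I*pi/3) + exp(-2*I*pi/3) = 0.)
A character is irreducible iff <chi, chi> = 1, so this representation is irreducible.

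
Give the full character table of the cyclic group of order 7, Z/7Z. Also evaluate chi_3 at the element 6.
Character table of Z/7Z (irreps indexed chi_0,...,chi_6 with chi_k(m) = zeta_7^(k*m), zeta_7 = exp(2*pi*i/7)):
  irrep \ class  {0} (size 1)  {1} (size 1)    {2} (size 1)    {3} (size 1)    {4} (size 1)    {5} (size 1)    {6} (size 1)  
  chi_0          1             1               1               1               1               1               1             
  chi_1          1             exp(2*I*pi/7)   exp(4*I*pi/7)   exp(6*I*pi/7)   exp(-6*I*pi/7)  exp(-4*I*pi/7)  exp(-2*I*pi/7)
  chi_2          1             exp(4*I*pi/7)   exp(-6*I*pi/7)  exp(-2*I*pi/7)  exp(2*I*pi/7)   exp(6*I*pi/7)   exp(-4*I*pi/7)
  chi_3          1             exp(6*I*pi/7)   exp(-2*I*pi/7)  exp(4*I*pi/7)   exp(-4*I*pi/7)  exp(2*I*pi/7)   exp(-6*I*pi/7)
  chi_4          1             exp(-6*I*pi/7)  exp(2*I*pi/7)   exp(-4*I*pi/7)  exp(4*I*pi/7)   exp(-2*I*pi/7)  exp(6*I*pi/7) 
  chi_5          1             exp(-4*I*pi/7)  exp(6*I*pi/7)   exp(2*I*pi/7)   exp(-2*I*pi/7)  exp(-6*I*pi/7)  exp(4*I*pi/7) 
  chi_6          1             exp(-2*I*pi/7)  exp(-4*I*pi/7)  exp(-6*I*pi/7)  exp(6*I*pi/7)   exp(4*I*pi/7)   exp(2*I*pi/7) 

Spot check: chi_3(6) = zeta_7^(3*6) = zeta_7^18 = exp(-6*I*pi/7).

Solution. Z/7Z is abelian, so all 7 irreducible complex representations are 1-dimensional. They are given by chi_k(m) = zeta_7^(k*m) for k = 0,...,6. Row orthogonality: sum_m chi_k(m) conj(chi_l(m)) = 7 * [k = l].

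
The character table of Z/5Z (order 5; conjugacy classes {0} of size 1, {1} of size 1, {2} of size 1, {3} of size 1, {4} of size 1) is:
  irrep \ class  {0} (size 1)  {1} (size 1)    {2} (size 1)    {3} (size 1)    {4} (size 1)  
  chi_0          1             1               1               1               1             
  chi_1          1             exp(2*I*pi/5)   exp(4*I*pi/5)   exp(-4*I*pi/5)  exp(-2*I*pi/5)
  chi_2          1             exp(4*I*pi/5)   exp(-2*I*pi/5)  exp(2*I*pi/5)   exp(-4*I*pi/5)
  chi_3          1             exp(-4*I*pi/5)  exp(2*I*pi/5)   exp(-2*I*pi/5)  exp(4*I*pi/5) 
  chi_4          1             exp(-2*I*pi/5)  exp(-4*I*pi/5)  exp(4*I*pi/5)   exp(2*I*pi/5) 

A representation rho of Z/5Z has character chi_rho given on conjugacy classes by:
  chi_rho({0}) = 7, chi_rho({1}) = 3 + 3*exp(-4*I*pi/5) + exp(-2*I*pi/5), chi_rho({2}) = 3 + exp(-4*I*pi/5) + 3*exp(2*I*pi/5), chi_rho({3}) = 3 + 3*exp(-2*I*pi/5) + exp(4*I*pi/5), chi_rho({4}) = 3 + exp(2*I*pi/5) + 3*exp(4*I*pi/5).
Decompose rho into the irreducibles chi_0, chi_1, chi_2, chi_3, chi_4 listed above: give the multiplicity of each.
Multiplicities: chi_0: 3, chi_1: 0, chi_2: 0, chi_3: 3, chi_4: 1.

Explanation: Use <chi_rho, chi> = (1/|G|) sum_C |C| * chi_rho(C) * conj(chi(C)) with |G| = 5 for each irreducible chi in the table:
  <chi_rho, chi_0> = (1/5)[1*(7)*conj(1) + 1*(3 + 3*exp(-4*I*pi/5) + exp(-2*I*pi/5))*conj(1) + 1*(3 + exp(-4*I*pi/5) + 3*exp(2*I*pi/5))*conj(1) + 1*(3 + 3*exp(-2*I*pi/5) + exp(4*I*pi/5))*conj(1) + 1*(3 + exp(2*I*pi/5) + 3*exp(4*I*pi/5))*conj(1)]
      = (1/5)[(7) + (3 + 3*exp(-4*I*pi/5) + exp(-2*I*pi/5)) + (3 + exp(-4*I*pi/5) + 3*exp(2*I*pi/5)) + (3 + 3*exp(-2*I*pi/5) + exp(4*I*pi/5)) + (3 + exp(2*I*pi/5) + 3*exp(4*I*pi/5))] = 15/5 = 3
  <chi_rho, chi_1> = (1/5)[1*(7)*conj(1) + 1*(3 + 3*exp(-4*I*pi/5) + exp(-2*I*pi/5))*conj(exp(2*I*pi/5)) + 1*(3 + exp(-4*I*pi/5) + 3*exp(2*I*pi/5))*conj(exp(4*I*pi/5)) + 1*(3 + 3*exp(-2*I*pi/5) + exp(4*I*pi/5))*conj(exp(-4*I*pi/5)) + 1*(3 + exp(2*I*pi/5) + 3*exp(4*I*pi/5))*conj(exp(-2*I*pi/5))]
      = (1/5)[(7) + (3*exp(-2*I*pi/5) + exp(-4*I*pi/5) + 3*exp(4*I*pi/5)) + (3*exp(-2*I*pi/5) + 3*exp(-4*I*pi/5) + exp(2*I*pi/5)) + (exp(-2*I*pi/5) + 3*exp(4*I*pi/5) + 3*exp(2*I*pi/5)) + (3*exp(-4*I*pi/5) + exp(4*I*pi/5) + 3*exp(2*I*pi/5))] = 0/5 = 0
  <chi_rho, chi_2> = (1/5)[1*(7)*conj(1) + 1*(3 + 3*exp(-4*I*pi/5) + exp(-2*I*pi/5))*conj(exp(4*I*pi/5)) + 1*(3 + exp(-4*I*pi/5) + 3*exp(2*I*pi/5))*conj(exp(-2*I*pi/5)) + 1*(3 + 3*exp(-2*I*pi/5) + exp(4*I*pi/5))*conj(exp(2*I*pi/5)) + 1*(3 + exp(2*I*pi/5) + 3*exp(4*I*pi/5))*conj(exp(-4*I*pi/5))]
      = (1/5)[(7) + (3*exp(-4*I*pi/5) + exp(4*I*pi/5) + 3*exp(2*I*pi/5)) + (exp(-2*I*pi/5) + 3*exp(4*I*pi/5) + 3*exp(2*I*pi/5)) + (3*exp(-2*I*pi/5) + 3*exp(-4*I*pi/5) + exp(2*I*pi/5)) + (3*exp(-2*I*pi/5) + exp(-4*I*pi/5) + 3*exp(4*I*pi/5))] = 0/5 = 0
  <chi_rho, chi_3> = (1/5)[1*(7)*conj(1) + 1*(3 + 3*exp(-4*I*pi/5) + exp(-2*I*pi/5))*conj(exp(-4*I*pi/5)) + 1*(3 + exp(-4*I*pi/5) + 3*exp(2*I*pi/5))*conj(exp(2*I*pi/5)) + 1*(3 + 3*exp(-2*I*pi/5) + exp(4*I*pi/5))*conj(exp(-2*I*pi/5)) + 1*(3 + exp(2*I*pi/5) + 3*exp(4*I*pi/5))*conj(exp(4*I*pi/5))]
      = (1/5)[(7) + (3 + exp(2*I*pi/5) + 3*exp(4*I*pi/5)) + (3 + 3*exp(-2*I*pi/5) + exp(4*I*pi/5)) + (3 + exp(-4*I*pi/5) + 3*exp(2*I*pi/5)) + (3 + 3*exp(-4*I*pi/5) + exp(-2*I*pi/5))] = 15/5 = 3
  <chi_rho, chi_4> = (1/5)[1*(7)*conj(1) + 1*(3 + 3*exp(-4*I*pi/5) + exp(-2*I*pi/5))*conj(exp(-2*I*pi/5)) + 1*(3 + exp(-4*I*pi/5) + 3*exp(2*I*pi/5))*conj(exp(-4*I*pi/5)) + 1*(3 + 3*exp(-2*I*pi/5) + exp(4*I*pi/5))*conj(exp(4*I*pi/5)) + 1*(3 + exp(2*I*pi/5) + 3*exp(4*I*pi/5))*conj(exp(2*I*pi/5))]
      = (1/5)[(7) + (1 + 3*exp(-2*I*pi/5) + 3*exp(2*I*pi/5)) + (1 + 3*exp(-4*I*pi/5) + 3*exp(4*I*pi/5)) + (1 + 3*exp(-4*I*pi/5) + 3*exp(4*I*pi/5)) + (1 + 3*exp(-2*I*pi/5) + 3*exp(2*I*pi/5))] = 5/5 = 1
(Exp terms are combined using exp(i*s)*conj(exp(i*t)) = exp(i*(s-t)), and sums of them are collapsed using the identity that for every m > 1 the m distinct m-th roots of unity sum to 0, e.g. 1 + exp(2*I*pi/3) + exp(-2*I*pi/3) = 0.)
Dimension check: dim(rho) = sum (mult * dim) = 3*1 + 0*1 + 0*1 + 3*1 + 1*1 = 7 = chi_rho(e) = 7.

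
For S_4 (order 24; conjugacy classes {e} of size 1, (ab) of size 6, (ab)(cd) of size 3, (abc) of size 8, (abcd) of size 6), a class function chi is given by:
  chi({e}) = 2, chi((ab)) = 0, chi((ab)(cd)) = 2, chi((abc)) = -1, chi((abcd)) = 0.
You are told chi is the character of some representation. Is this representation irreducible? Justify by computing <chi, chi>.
Irreducible: <chi, chi> = 1.

Working: <chi, chi> = (1/|G|) sum_C |C| * |chi(C)|^2 = (1/24)[1*|2|^2 + 6*|0|^2 + 3*|2|^2 + 8*|-1|^2 + 6*|0|^2]
  = (1/24)[(4) + (0) + (12) + (8) + (0)] = 24/24 = 1.
A character is irreducible iff <chi, chi> = 1, so this representation is irreducible.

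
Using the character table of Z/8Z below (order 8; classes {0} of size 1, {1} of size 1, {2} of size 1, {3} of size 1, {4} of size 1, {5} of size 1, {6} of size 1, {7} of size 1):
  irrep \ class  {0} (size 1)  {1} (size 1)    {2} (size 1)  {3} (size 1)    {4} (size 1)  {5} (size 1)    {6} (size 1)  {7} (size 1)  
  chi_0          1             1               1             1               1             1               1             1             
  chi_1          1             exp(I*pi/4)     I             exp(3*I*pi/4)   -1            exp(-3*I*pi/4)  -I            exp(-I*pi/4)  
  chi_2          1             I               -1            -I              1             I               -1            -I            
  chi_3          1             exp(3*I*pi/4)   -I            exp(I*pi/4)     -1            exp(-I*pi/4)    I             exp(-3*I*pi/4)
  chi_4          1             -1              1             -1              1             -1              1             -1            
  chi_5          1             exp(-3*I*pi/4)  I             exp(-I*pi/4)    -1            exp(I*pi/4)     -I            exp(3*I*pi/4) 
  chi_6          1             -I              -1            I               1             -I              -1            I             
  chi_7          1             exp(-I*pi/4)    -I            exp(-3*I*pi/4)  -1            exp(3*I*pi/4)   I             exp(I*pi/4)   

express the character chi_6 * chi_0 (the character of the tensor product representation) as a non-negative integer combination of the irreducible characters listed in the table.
chi_6 tensor chi_0 = chi_6 (all other irreducibles have multiplicity 0).

Argument: The character of a tensor product is the pointwise product (chi_6 * chi_0)(C) = chi_6(C) * chi_0(C):
  {0}: (1)*(1), {1}: (-I)*(1), {2}: (-1)*(1), {3}: (I)*(1), {4}: (1)*(1), {5}: (-I)*(1), {6}: (-1)*(1), {7}: (I)*(1)
so (chi_6 * chi_0) takes values
  {0} -> 1, {1} -> -I, {2} -> -1, {3} -> I, {4} -> 1, {5} -> -I, {6} -> -1, {7} -> I.
Now take the inner product of this character with each irreducible chi from the table, <chi_6*chi_0, chi> = (1/8) sum_C |C| (chi_6*chi_0)(C) conj(chi(C)):
  <chi_6*chi_0, chi_0> = (1/8)[1*(1)*conj(1) + 1*(-I)*conj(1) + 1*(-1)*conj(1) + 1*(I)*conj(1) + 1*(1)*conj(1) + 1*(-I)*conj(1) + 1*(-1)*conj(1) + 1*(I)*conj(1)]
      = (1/8)[(1) + (-I) + (-1) + (I) + (1) + (-I) + (-1) + (I)] = 0/8 = 0
  <chi_6*chi_0, chi_1> = (1/8)[1*(1)*conj(1) + 1*(-I)*conj(exp(I*pi/4)) + 1*(-1)*conj(I) + 1*(I)*conj(exp(3*I*pi/4)) + 1*(1)*conj(-1) + 1*(-I)*conj(exp(-3*I*pi/4)) + 1*(-1)*conj(-I) + 1*(I)*conj(exp(-I*pi/4))]
      = (1/8)[(1) + (-exp(I*pi/4)) + (I) + (exp(-I*pi/4)) + (-1) + (-exp(-3*I*pi/4)) + (-I) + (exp(3*I*pi/4))] = 0/8 = 0
  <chi_6*chi_0, chi_2> = (1/8)[1*(1)*conj(1) + 1*(-I)*conj(I) + 1*(-1)*conj(-1) + 1*(I)*conj(-I) + 1*(1)*conj(1) + 1*(-I)*conj(I) + 1*(-1)*conj(-1) + 1*(I)*conj(-I)]
      = (1/8)[(1) + (-1) + (1) + (-1) + (1) + (-1) + (1) + (-1)] = 0/8 = 0
  <chi_6*chi_0, chi_3> = (1/8)[1*(1)*conj(1) + 1*(-I)*conj(exp(3*I*pi/4)) + 1*(-1)*conj(-I) + 1*(I)*conj(exp(I*pi/4)) + 1*(1)*conj(-1) + 1*(-I)*conj(exp(-I*pi/4)) + 1*(-1)*conj(I) + 1*(I)*conj(exp(-3*I*pi/4))]
      = (1/8)[(1) + (-exp(-I*pi/4)) + (-I) + (exp(I*pi/4)) + (-1) + (-exp(3*I*pi/4)) + (I) + (exp(-3*I*pi/4))] = 0/8 = 0
  <chi_6*chi_0, chi_4> = (1/8)[1*(1)*conj(1) + 1*(-I)*conj(-1) + 1*(-1)*conj(1) + 1*(I)*conj(-1) + 1*(1)*conj(1) + 1*(-I)*conj(-1) + 1*(-1)*conj(1) + 1*(I)*conj(-1)]
      = (1/8)[(1) + (I) + (-1) + (-I) + (1) + (I) + (-1) + (-I)] = 0/8 = 0
  <chi_6*chi_0, chi_5> = (1/8)[1*(1)*conj(1) + 1*(-I)*conj(exp(-3*I*pi/4)) + 1*(-1)*conj(I) + 1*(I)*conj(exp(-I*pi/4)) + 1*(1)*conj(-1) + 1*(-I)*conj(exp(I*pi/4)) + 1*(-1)*conj(-I) + 1*(I)*conj(exp(3*I*pi/4))]
      = (1/8)[(1) + (-exp(-3*I*pi/4)) + (I) + (exp(3*I*pi/4)) + (-1) + (-exp(I*pi/4)) + (-I) + (exp(-I*pi/4))] = 0/8 = 0
  <chi_6*chi_0, chi_6> = (1/8)[1*(1)*conj(1) + 1*(-I)*conj(-I) + 1*(-1)*conj(-1) + 1*(I)*conj(I) + 1*(1)*conj(1) + 1*(-I)*conj(-I) + 1*(-1)*conj(-1) + 1*(I)*conj(I)]
      = (1/8)[(1) + (1) + (1) + (1) + (1) + (1) + (1) + (1)] = 8/8 = 1
  <chi_6*chi_0, chi_7> = (1/8)[1*(1)*conj(1) + 1*(-I)*conj(exp(-I*pi/4)) + 1*(-1)*conj(-I) + 1*(I)*conj(exp(-3*I*pi/4)) + 1*(1)*conj(-1) + 1*(-I)*conj(exp(3*I*pi/4)) + 1*(-1)*conj(I) + 1*(I)*conj(exp(I*pi/4))]
      = (1/8)[(1) + (-exp(3*I*pi/4)) + (-I) + (exp(-3*I*pi/4)) + (-1) + (-exp(-I*pi/4)) + (I) + (exp(I*pi/4))] = 0/8 = 0
(Exp terms are combined using exp(i*s)*conj(exp(i*t)) = exp(i*(s-t)), and sums of them are collapsed using the identity that for every m > 1 the m distinct m-th roots of unity sum to 0, e.g. 1 + exp(2*I*pi/3) + exp(-2*I*pi/3) = 0.)
Hence the multiplicities are chi_6: 1. Dimension check: dim(chi_6)*dim(chi_0) = 1*1 = 1 and sum (mult * dim) = 1*1 = 1.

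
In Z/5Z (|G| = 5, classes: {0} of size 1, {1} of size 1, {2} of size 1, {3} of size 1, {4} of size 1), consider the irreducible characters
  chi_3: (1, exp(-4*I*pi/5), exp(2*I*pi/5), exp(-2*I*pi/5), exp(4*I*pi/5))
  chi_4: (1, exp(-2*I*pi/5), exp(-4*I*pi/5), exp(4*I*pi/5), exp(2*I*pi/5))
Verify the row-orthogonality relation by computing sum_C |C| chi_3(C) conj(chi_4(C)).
Sum = 0; so <chi_3, chi_4> = 0 (distinct irreducibles are orthogonal).

Compute term by term over conjugacy classes (|C| * chi_3(C) * conj(chi_4(C))):
  1*(1)*conj(1) + 1*(exp(-4*I*pi/5))*conj(exp(-2*I*pi/5)) + 1*(exp(2*I*pi/5))*conj(exp(-4*I*pi/5)) + 1*(exp(-2*I*pi/5))*conj(exp(4*I*pi/5)) + 1*(exp(4*I*pi/5))*conj(exp(2*I*pi/5))
  = (1) + (exp(-2*I*pi/5)) + (exp(-4*I*pi/5)) + (exp(4*I*pi/5)) + (exp(2*I*pi/5))
  = 0.
(Exp terms are combined using exp(i*s)*conj(exp(i*t)) = exp(i*(s-t)), and sums of them are collapsed using the identity that for every m > 1 the m distinct m-th roots of unity sum to 0, e.g. 1 + exp(2*I*pi/3) + exp(-2*I*pi/3) = 0.)
Dividing by |G| = 5 gives 0/5 = 0, matching the row-orthogonality relation <chi_3, chi_4> = [chi_3 = chi_4].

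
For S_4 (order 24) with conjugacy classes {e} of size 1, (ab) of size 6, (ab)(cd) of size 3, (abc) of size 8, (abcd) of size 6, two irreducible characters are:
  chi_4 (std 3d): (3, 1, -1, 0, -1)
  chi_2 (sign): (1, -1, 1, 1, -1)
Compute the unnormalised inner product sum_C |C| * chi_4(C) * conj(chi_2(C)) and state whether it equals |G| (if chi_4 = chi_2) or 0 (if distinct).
Sum = 0; so <chi_4, chi_2> = 0 (distinct irreducibles are orthogonal).

Why: Compute term by term over conjugacy classes (|C| * chi_4(C) * conj(chi_2(C))):
  1*(3)*conj(1) + 6*(1)*conj(-1) + 3*(-1)*conj(1) + 8*(0)*conj(1) + 6*(-1)*conj(-1)
  = (3) + (-6) + (-3) + (0) + (6)
  = 0.
Dividing by |G| = 24 gives 0/24 = 0, matching the row-orthogonality relation <chi_4, chi_2> = [chi_4 = chi_2].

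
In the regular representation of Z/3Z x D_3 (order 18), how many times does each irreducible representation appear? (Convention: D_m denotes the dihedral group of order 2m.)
Each irreducible V_i of dimension d_i appears with multiplicity d_i, i.e. rho_reg = (direct sum over all irreducibles V_i) d_i V_i. The irreducible dimensions for Z/3Z x D_3 are 1, 1, 1, 1, 1, 1, 2, 2, 2: 6 irreducibles of dimension 1, each with multiplicity 1; 3 irreducibles of dimension 2, each with multiplicity 2. Total dimension 6*1*1 + 3*2*2 = 18 = |G|.

Explanation: General theorem: in the regular representation of a finite group G, each irreducible appears with multiplicity equal to its dimension. Check: dim(rho_reg) = sum d_i^2 = 1 + 1 + 1 + 1 + 1 + 1 + 4 + 4 + 4 = 18 = |G|.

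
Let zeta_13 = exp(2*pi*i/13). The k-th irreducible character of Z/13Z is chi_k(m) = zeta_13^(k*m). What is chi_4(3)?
chi_4(3) = zeta_13^12 = exp(-2*I*pi/13)

Argument: chi_4(3) = zeta_13^(4*3) = zeta_13^12. Since zeta_13^13 = 1, this equals zeta_13^12 = exp(2*pi*i*12/13) = exp(-2*I*pi/13).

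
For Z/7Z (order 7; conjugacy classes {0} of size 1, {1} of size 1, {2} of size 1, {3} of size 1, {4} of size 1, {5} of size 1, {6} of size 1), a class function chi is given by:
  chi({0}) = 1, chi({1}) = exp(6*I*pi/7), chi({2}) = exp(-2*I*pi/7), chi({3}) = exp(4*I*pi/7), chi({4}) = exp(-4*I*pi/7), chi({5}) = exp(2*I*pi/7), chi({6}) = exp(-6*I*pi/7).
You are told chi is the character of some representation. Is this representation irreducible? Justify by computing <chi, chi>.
Irreducible: <chi, chi> = 1.

Justification: <chi, chi> = (1/|G|) sum_C |C| * |chi(C)|^2 = (1/7)[1*|1|^2 + 1*|exp(6*I*pi/7)|^2 + 1*|exp(-2*I*pi/7)|^2 + 1*|exp(4*I*pi/7)|^2 + 1*|exp(-4*I*pi/7)|^2 + 1*|exp(2*I*pi/7)|^2 + 1*|exp(-6*I*pi/7)|^2]
  = (1/7)[(1) + (1) + (1) + (1) + (1) + (1) + (1)] = 7/7 = 1.
(Exp terms are combined using exp(i*s)*conj(exp(i*t)) = exp(i*(s-t)), and sums of them are collapsed using the identity that for every m > 1 the m distinct m-th roots of unity sum to 0, e.g. 1 + exp(2*I*pi/3) + exp(-2*I*pi/3) = 0.)
A character is irreducible iff <chi, chi> = 1, so this representation is irreducible.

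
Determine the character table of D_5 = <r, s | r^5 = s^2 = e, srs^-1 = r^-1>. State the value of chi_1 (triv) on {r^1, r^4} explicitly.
Conjugacy classes: {e} of size 1, {r^1, r^4} of size 2, {r^2, r^3} of size 2, {s, sr, ..., sr^4} of size 5.
Character table:
  irrep \ class              {e} (size 1)  {r^1, r^4} (size 2)  {r^2, r^3} (size 2)  {s, sr, ..., sr^4} (size 5)
  chi_1 (triv)               1             1                    1                    1                          
  chi_2 (sign: r->1, s->-1)  1             1                    1                    -1                         
  chi_3 (2d, j=1)            2             -1/2 + sqrt(5)/2     -sqrt(5)/2 - 1/2     0                          
  chi_4 (2d, j=2)            2             -sqrt(5)/2 - 1/2     -1/2 + sqrt(5)/2     0                          

Spot check: chi_1 (triv) on {r^1, r^4} = 1.

D_5 has order 2*5 = 10 with 4 conjugacy classes, hence 4 irreducibles. Sum of squared dims 1 + 1 + 4 + 4 = 10 = |G|. Linear characters come from the abelianisation; the 2-dimensional irreps have character r^k -> 2*cos(2*pi*j*k/5), reflections -> 0.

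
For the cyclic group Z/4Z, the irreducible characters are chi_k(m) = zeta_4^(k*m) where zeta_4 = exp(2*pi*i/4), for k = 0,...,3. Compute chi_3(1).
chi_3(1) = zeta_4^3 = -I

Solution. chi_3(1) = zeta_4^(3*1) = zeta_4^3. Since zeta_4^4 = 1, this equals zeta_4^3 = exp(2*pi*i*3/4) = -I.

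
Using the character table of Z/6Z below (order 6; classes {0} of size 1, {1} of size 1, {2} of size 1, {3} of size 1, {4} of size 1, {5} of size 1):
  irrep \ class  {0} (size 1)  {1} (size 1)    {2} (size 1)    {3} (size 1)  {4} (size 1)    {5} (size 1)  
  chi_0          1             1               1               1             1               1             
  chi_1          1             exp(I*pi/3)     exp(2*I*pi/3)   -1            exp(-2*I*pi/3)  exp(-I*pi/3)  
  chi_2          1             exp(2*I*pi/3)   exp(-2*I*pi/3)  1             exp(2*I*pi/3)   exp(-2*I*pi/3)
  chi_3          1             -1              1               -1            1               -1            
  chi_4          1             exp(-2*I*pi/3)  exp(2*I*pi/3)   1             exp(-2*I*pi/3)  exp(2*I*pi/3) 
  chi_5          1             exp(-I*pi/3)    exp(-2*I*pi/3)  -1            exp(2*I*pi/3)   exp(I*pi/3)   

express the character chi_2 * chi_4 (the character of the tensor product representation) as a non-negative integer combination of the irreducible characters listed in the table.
chi_2 tensor chi_4 = chi_0 (all other irreducibles have multiplicity 0).

Derivation: The character of a tensor product is the pointwise product (chi_2 * chi_4)(C) = chi_2(C) * chi_4(C):
  {0}: (1)*(1), {1}: (exp(2*I*pi/3))*(exp(-2*I*pi/3)), {2}: (exp(-2*I*pi/3))*(exp(2*I*pi/3)), {3}: (1)*(1), {4}: (exp(2*I*pi/3))*(exp(-2*I*pi/3)), {5}: (exp(-2*I*pi/3))*(exp(2*I*pi/3))
so (chi_2 * chi_4) takes values
  {0} -> 1, {1} -> 1, {2} -> 1, {3} -> 1, {4} -> 1, {5} -> 1.
Now take the inner product of this character with each irreducible chi from the table, <chi_2*chi_4, chi> = (1/6) sum_C |C| (chi_2*chi_4)(C) conj(chi(C)):
  <chi_2*chi_4, chi_0> = (1/6)[1*(1)*conj(1) + 1*(1)*conj(1) + 1*(1)*conj(1) + 1*(1)*conj(1) + 1*(1)*conj(1) + 1*(1)*conj(1)]
      = (1/6)[(1) + (1) + (1) + (1) + (1) + (1)] = 6/6 = 1
  <chi_2*chi_4, chi_1> = (1/6)[1*(1)*conj(1) + 1*(1)*conj(exp(I*pi/3)) + 1*(1)*conj(exp(2*I*pi/3)) + 1*(1)*conj(-1) + 1*(1)*conj(exp(-2*I*pi/3)) + 1*(1)*conj(exp(-I*pi/3))]
      = (1/6)[(1) + (exp(-I*pi/3)) + (exp(-2*I*pi/3)) + (-1) + (exp(2*I*pi/3)) + (exp(I*pi/3))] = 0/6 = 0
  <chi_2*chi_4, chi_2> = (1/6)[1*(1)*conj(1) + 1*(1)*conj(exp(2*I*pi/3)) + 1*(1)*conj(exp(-2*I*pi/3)) + 1*(1)*conj(1) + 1*(1)*conj(exp(2*I*pi/3)) + 1*(1)*conj(exp(-2*I*pi/3))]
      = (1/6)[(1) + (exp(-2*I*pi/3)) + (exp(2*I*pi/3)) + (1) + (exp(-2*I*pi/3)) + (exp(2*I*pi/3))] = 0/6 = 0
  <chi_2*chi_4, chi_3> = (1/6)[1*(1)*conj(1) + 1*(1)*conj(-1) + 1*(1)*conj(1) + 1*(1)*conj(-1) + 1*(1)*conj(1) + 1*(1)*conj(-1)]
      = (1/6)[(1) + (-1) + (1) + (-1) + (1) + (-1)] = 0/6 = 0
  <chi_2*chi_4, chi_4> = (1/6)[1*(1)*conj(1) + 1*(1)*conj(exp(-2*I*pi/3)) + 1*(1)*conj(exp(2*I*pi/3)) + 1*(1)*conj(1) + 1*(1)*conj(exp(-2*I*pi/3)) + 1*(1)*conj(exp(2*I*pi/3))]
      = (1/6)[(1) + (exp(2*I*pi/3)) + (exp(-2*I*pi/3)) + (1) + (exp(2*I*pi/3)) + (exp(-2*I*pi/3))] = 0/6 = 0
  <chi_2*chi_4, chi_5> = (1/6)[1*(1)*conj(1) + 1*(1)*conj(exp(-I*pi/3)) + 1*(1)*conj(exp(-2*I*pi/3)) + 1*(1)*conj(-1) + 1*(1)*conj(exp(2*I*pi/3)) + 1*(1)*conj(exp(I*pi/3))]
      = (1/6)[(1) + (exp(I*pi/3)) + (exp(2*I*pi/3)) + (-1) + (exp(-2*I*pi/3)) + (exp(-I*pi/3))] = 0/6 = 0
(Exp terms are combined using exp(i*s)*conj(exp(i*t)) = exp(i*(s-t)), and sums of them are collapsed using the identity that for every m > 1 the m distinct m-th roots of unity sum to 0, e.g. 1 + exp(2*I*pi/3) + exp(-2*I*pi/3) = 0.)
Hence the multiplicities are chi_0: 1. Dimension check: dim(chi_2)*dim(chi_4) = 1*1 = 1 and sum (mult * dim) = 1*1 = 1.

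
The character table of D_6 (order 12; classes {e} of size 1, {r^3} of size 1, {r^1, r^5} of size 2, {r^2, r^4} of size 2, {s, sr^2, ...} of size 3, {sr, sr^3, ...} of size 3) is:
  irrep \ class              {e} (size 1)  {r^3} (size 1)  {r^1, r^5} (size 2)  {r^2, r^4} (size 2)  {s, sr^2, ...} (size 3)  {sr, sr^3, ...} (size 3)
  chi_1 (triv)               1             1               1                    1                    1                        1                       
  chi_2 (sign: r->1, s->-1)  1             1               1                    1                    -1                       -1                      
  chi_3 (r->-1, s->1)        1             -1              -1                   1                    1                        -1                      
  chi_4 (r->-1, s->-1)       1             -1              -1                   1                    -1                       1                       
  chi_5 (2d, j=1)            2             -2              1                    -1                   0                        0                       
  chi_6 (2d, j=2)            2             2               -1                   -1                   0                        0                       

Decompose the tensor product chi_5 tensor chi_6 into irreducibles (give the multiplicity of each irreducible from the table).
chi_5 tensor chi_6 = chi_3 + chi_4 + chi_5 (all other irreducibles have multiplicity 0).

Derivation: The character of a tensor product is the pointwise product (chi_5 * chi_6)(C) = chi_5(C) * chi_6(C):
  {e}: (2)*(2), {r^3}: (-2)*(2), {r^1, r^5}: (1)*(-1), {r^2, r^4}: (-1)*(-1), {s, sr^2, ...}: (0)*(0), {sr, sr^3, ...}: (0)*(0)
so (chi_5 * chi_6) takes values
  {e} -> 4, {r^3} -> -4, {r^1, r^5} -> -1, {r^2, r^4} -> 1, {s, sr^2, ...} -> 0, {sr, sr^3, ...} -> 0.
Now take the inner product of this character with each irreducible chi from the table, <chi_5*chi_6, chi> = (1/12) sum_C |C| (chi_5*chi_6)(C) conj(chi(C)):
  <chi_5*chi_6, chi_1> = (1/12)[1*(4)*conj(1) + 1*(-4)*conj(1) + 2*(-1)*conj(1) + 2*(1)*conj(1) + 3*(0)*conj(1) + 3*(0)*conj(1)]
      = (1/12)[(4) + (-4) + (-2) + (2) + (0) + (0)] = 0/12 = 0
  <chi_5*chi_6, chi_2> = (1/12)[1*(4)*conj(1) + 1*(-4)*conj(1) + 2*(-1)*conj(1) + 2*(1)*conj(1) + 3*(0)*conj(-1) + 3*(0)*conj(-1)]
      = (1/12)[(4) + (-4) + (-2) + (2) + (0) + (0)] = 0/12 = 0
  <chi_5*chi_6, chi_3> = (1/12)[1*(4)*conj(1) + 1*(-4)*conj(-1) + 2*(-1)*conj(-1) + 2*(1)*conj(1) + 3*(0)*conj(1) + 3*(0)*conj(-1)]
      = (1/12)[(4) + (4) + (2) + (2) + (0) + (0)] = 12/12 = 1
  <chi_5*chi_6, chi_4> = (1/12)[1*(4)*conj(1) + 1*(-4)*conj(-1) + 2*(-1)*conj(-1) + 2*(1)*conj(1) + 3*(0)*conj(-1) + 3*(0)*conj(1)]
      = (1/12)[(4) + (4) + (2) + (2) + (0) + (0)] = 12/12 = 1
  <chi_5*chi_6, chi_5> = (1/12)[1*(4)*conj(2) + 1*(-4)*conj(-2) + 2*(-1)*conj(1) + 2*(1)*conj(-1) + 3*(0)*conj(0) + 3*(0)*conj(0)]
      = (1/12)[(8) + (8) + (-2) + (-2) + (0) + (0)] = 12/12 = 1
  <chi_5*chi_6, chi_6> = (1/12)[1*(4)*conj(2) + 1*(-4)*conj(2) + 2*(-1)*conj(-1) + 2*(1)*conj(-1) + 3*(0)*conj(0) + 3*(0)*conj(0)]
      = (1/12)[(8) + (-8) + (2) + (-2) + (0) + (0)] = 0/12 = 0
Hence the multiplicities are chi_3: 1, chi_4: 1, chi_5: 1. Dimension check: dim(chi_5)*dim(chi_6) = 2*2 = 4 and sum (mult * dim) = 1*1 + 1*1 + 1*2 = 4.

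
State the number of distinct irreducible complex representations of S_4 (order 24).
5

Argument: The number of irreducible complex representations of a finite group equals its number of conjugacy classes. Conjugacy classes in S_4 correspond to cycle types, i.e. partitions of 4; there are p(4) = 5 of them, so S_4 (order 24) has exactly 5 irreducible complex representations.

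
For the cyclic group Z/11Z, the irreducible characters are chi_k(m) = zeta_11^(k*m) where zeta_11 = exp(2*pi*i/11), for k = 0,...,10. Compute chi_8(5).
chi_8(5) = zeta_11^40 = exp(-8*I*pi/11)

Details: chi_8(5) = zeta_11^(8*5) = zeta_11^40. Since zeta_11^11 = 1, this equals zeta_11^7 = exp(2*pi*i*7/11) = exp(-8*I*pi/11).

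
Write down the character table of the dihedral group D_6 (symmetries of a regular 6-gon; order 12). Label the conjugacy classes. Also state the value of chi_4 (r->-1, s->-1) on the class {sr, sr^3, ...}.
Conjugacy classes: {e} of size 1, {r^3} of size 1, {r^1, r^5} of size 2, {r^2, r^4} of size 2, {s, sr^2, ...} of size 3, {sr, sr^3, ...} of size 3.
Character table:
  irrep \ class              {e} (size 1)  {r^3} (size 1)  {r^1, r^5} (size 2)  {r^2, r^4} (size 2)  {s, sr^2, ...} (size 3)  {sr, sr^3, ...} (size 3)
  chi_1 (triv)               1             1               1                    1                    1                        1                       
  chi_2 (sign: r->1, s->-1)  1             1               1                    1                    -1                       -1                      
  chi_3 (r->-1, s->1)        1             -1              -1                   1                    1                        -1                      
  chi_4 (r->-1, s->-1)       1             -1              -1                   1                    -1                       1                       
  chi_5 (2d, j=1)            2             -2              1                    -1                   0                        0                       
  chi_6 (2d, j=2)            2             2               -1                   -1                   0                        0                       

Spot check: chi_4 (r->-1, s->-1) on {sr, sr^3, ...} = 1.

Justification: D_6 has order 2*6 = 12 with 6 conjugacy classes, hence 6 irreducibles. Sum of squared dims 1 + 1 + 1 + 1 + 4 + 4 = 12 = |G|. Linear characters come from the abelianisation; the 2-dimensional irreps have character r^k -> 2*cos(2*pi*j*k/6), reflections -> 0.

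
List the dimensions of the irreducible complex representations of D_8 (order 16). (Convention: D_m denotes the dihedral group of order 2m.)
Dimensions: 1, 1, 1, 1, 2, 2, 2

Argument: There are 7 irreducibles (= number of conjugacy classes). Their dimensions d_i satisfy sum d_i^2 = |G| = 16: 1 + 1 + 1 + 1 + 4 + 4 + 4 = 16.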